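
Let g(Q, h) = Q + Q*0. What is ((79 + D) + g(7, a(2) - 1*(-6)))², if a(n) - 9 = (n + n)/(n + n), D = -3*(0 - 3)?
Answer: 9025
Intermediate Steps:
D = 9 (D = -3*(-3) = 9)
a(n) = 10 (a(n) = 9 + (n + n)/(n + n) = 9 + (2*n)/((2*n)) = 9 + (2*n)*(1/(2*n)) = 9 + 1 = 10)
g(Q, h) = Q (g(Q, h) = Q + 0 = Q)
((79 + D) + g(7, a(2) - 1*(-6)))² = ((79 + 9) + 7)² = (88 + 7)² = 95² = 9025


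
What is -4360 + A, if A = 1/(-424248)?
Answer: -1849721281/424248 ≈ -4360.0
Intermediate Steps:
A = -1/424248 ≈ -2.3571e-6
-4360 + A = -4360 - 1/424248 = -1849721281/424248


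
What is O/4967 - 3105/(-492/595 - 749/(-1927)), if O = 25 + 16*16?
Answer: 17683080024824/2495564843 ≈ 7085.8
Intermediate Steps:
O = 281 (O = 25 + 256 = 281)
O/4967 - 3105/(-492/595 - 749/(-1927)) = 281/4967 - 3105/(-492/595 - 749/(-1927)) = 281*(1/4967) - 3105/(-492*1/595 - 749*(-1/1927)) = 281/4967 - 3105/(-492/595 + 749/1927) = 281/4967 - 3105/(-502429/1146565) = 281/4967 - 3105*(-1146565/502429) = 281/4967 + 3560084325/502429 = 17683080024824/2495564843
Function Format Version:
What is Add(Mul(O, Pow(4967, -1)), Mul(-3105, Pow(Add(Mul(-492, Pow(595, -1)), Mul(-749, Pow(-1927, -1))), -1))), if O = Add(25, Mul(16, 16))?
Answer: Rational(17683080024824, 2495564843) ≈ 7085.8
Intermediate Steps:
O = 281 (O = Add(25, 256) = 281)
Add(Mul(O, Pow(4967, -1)), Mul(-3105, Pow(Add(Mul(-492, Pow(595, -1)), Mul(-749, Pow(-1927, -1))), -1))) = Add(Mul(281, Pow(4967, -1)), Mul(-3105, Pow(Add(Mul(-492, Pow(595, -1)), Mul(-749, Pow(-1927, -1))), -1))) = Add(Mul(281, Rational(1, 4967)), Mul(-3105, Pow(Add(Mul(-492, Rational(1, 595)), Mul(-749, Rational(-1, 1927))), -1))) = Add(Rational(281, 4967), Mul(-3105, Pow(Add(Rational(-492, 595), Rational(749, 1927)), -1))) = Add(Rational(281, 4967), Mul(-3105, Pow(Rational(-502429, 1146565), -1))) = Add(Rational(281, 4967), Mul(-3105, Rational(-1146565, 502429))) = Add(Rational(281, 4967), Rational(3560084325, 502429)) = Rational(17683080024824, 2495564843)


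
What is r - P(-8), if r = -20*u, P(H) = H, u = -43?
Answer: 868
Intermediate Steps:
r = 860 (r = -20*(-43) = 860)
r - P(-8) = 860 - 1*(-8) = 860 + 8 = 868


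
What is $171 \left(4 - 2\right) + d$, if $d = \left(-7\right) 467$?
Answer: $-2927$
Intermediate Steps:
$d = -3269$
$171 \left(4 - 2\right) + d = 171 \left(4 - 2\right) - 3269 = 171 \cdot 2 - 3269 = 342 - 3269 = -2927$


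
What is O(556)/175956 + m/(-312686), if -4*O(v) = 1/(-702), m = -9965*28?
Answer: 6266338317893/7022422259424 ≈ 0.89233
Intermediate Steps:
m = -279020
O(v) = 1/2808 (O(v) = -¼/(-702) = -¼*(-1/702) = 1/2808)
O(556)/175956 + m/(-312686) = (1/2808)/175956 - 279020/(-312686) = (1/2808)*(1/175956) - 279020*(-1/312686) = 1/494084448 + 139510/156343 = 6266338317893/7022422259424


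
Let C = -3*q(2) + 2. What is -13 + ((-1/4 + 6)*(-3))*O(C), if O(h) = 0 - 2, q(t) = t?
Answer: 43/2 ≈ 21.500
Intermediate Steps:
C = -4 (C = -3*2 + 2 = -6 + 2 = -4)
O(h) = -2
-13 + ((-1/4 + 6)*(-3))*O(C) = -13 + ((-1/4 + 6)*(-3))*(-2) = -13 + ((-1*¼ + 6)*(-3))*(-2) = -13 + ((-¼ + 6)*(-3))*(-2) = -13 + ((23/4)*(-3))*(-2) = -13 - 69/4*(-2) = -13 + 69/2 = 43/2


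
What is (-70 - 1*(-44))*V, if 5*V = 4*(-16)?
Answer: 1664/5 ≈ 332.80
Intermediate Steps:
V = -64/5 (V = (4*(-16))/5 = (⅕)*(-64) = -64/5 ≈ -12.800)
(-70 - 1*(-44))*V = (-70 - 1*(-44))*(-64/5) = (-70 + 44)*(-64/5) = -26*(-64/5) = 1664/5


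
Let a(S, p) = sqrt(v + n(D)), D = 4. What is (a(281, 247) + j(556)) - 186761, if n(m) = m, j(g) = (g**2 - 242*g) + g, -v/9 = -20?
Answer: -11621 + 2*sqrt(46) ≈ -11607.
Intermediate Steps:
v = 180 (v = -9*(-20) = 180)
j(g) = g**2 - 241*g
a(S, p) = 2*sqrt(46) (a(S, p) = sqrt(180 + 4) = sqrt(184) = 2*sqrt(46))
(a(281, 247) + j(556)) - 186761 = (2*sqrt(46) + 556*(-241 + 556)) - 186761 = (2*sqrt(46) + 556*315) - 186761 = (2*sqrt(46) + 175140) - 186761 = (175140 + 2*sqrt(46)) - 186761 = -11621 + 2*sqrt(46)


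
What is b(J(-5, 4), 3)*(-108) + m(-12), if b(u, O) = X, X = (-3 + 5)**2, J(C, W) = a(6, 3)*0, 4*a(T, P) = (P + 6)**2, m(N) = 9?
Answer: -423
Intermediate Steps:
a(T, P) = (6 + P)**2/4 (a(T, P) = (P + 6)**2/4 = (6 + P)**2/4)
J(C, W) = 0 (J(C, W) = ((6 + 3)**2/4)*0 = ((1/4)*9**2)*0 = ((1/4)*81)*0 = (81/4)*0 = 0)
X = 4 (X = 2**2 = 4)
b(u, O) = 4
b(J(-5, 4), 3)*(-108) + m(-12) = 4*(-108) + 9 = -432 + 9 = -423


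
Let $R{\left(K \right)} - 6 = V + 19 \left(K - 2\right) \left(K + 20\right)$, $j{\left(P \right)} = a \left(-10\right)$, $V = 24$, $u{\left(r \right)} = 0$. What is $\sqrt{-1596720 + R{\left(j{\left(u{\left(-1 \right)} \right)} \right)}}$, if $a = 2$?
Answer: $3 i \sqrt{177410} \approx 1263.6 i$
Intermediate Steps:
$j{\left(P \right)} = -20$ ($j{\left(P \right)} = 2 \left(-10\right) = -20$)
$R{\left(K \right)} = 30 + 19 \left(-2 + K\right) \left(20 + K\right)$ ($R{\left(K \right)} = 6 + \left(24 + 19 \left(K - 2\right) \left(K + 20\right)\right) = 6 + \left(24 + 19 \left(-2 + K\right) \left(20 + K\right)\right) = 30 + 19 \left(-2 + K\right) \left(20 + K\right)$)
$\sqrt{-1596720 + R{\left(j{\left(u{\left(-1 \right)} \right)} \right)}} = \sqrt{-1596720 + \left(-730 + 19 \left(-20\right)^{2} + 342 \left(-20\right)\right)} = \sqrt{-1596720 - -30} = \sqrt{-1596720 + 30} = \sqrt{-1596690} = 3 i \sqrt{177410}$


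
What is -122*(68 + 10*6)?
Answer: -15616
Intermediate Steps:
-122*(68 + 10*6) = -122*(68 + 60) = -122*128 = -15616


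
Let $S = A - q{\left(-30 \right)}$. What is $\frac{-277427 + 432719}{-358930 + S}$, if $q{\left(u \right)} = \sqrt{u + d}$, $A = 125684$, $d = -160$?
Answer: $- \frac{18110618916}{27201848353} + \frac{77646 i \sqrt{190}}{27201848353} \approx -0.66579 + 3.9346 \cdot 10^{-5} i$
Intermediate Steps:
$q{\left(u \right)} = \sqrt{-160 + u}$ ($q{\left(u \right)} = \sqrt{u - 160} = \sqrt{-160 + u}$)
$S = 125684 - i \sqrt{190}$ ($S = 125684 - \sqrt{-160 - 30} = 125684 - \sqrt{-190} = 125684 - i \sqrt{190} \approx 1.2568 \cdot 10^{5} - 13.784 i$)
$\frac{-277427 + 432719}{-358930 + S} = \frac{-277427 + 432719}{-358930 + \left(125684 - i \sqrt{190}\right)} = \frac{155292}{-233246 - i \sqrt{190}}$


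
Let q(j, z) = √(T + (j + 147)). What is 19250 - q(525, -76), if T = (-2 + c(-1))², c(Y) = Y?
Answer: 19250 - √681 ≈ 19224.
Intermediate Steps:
T = 9 (T = (-2 - 1)² = (-3)² = 9)
q(j, z) = √(156 + j) (q(j, z) = √(9 + (j + 147)) = √(9 + (147 + j)) = √(156 + j))
19250 - q(525, -76) = 19250 - √(156 + 525) = 19250 - √681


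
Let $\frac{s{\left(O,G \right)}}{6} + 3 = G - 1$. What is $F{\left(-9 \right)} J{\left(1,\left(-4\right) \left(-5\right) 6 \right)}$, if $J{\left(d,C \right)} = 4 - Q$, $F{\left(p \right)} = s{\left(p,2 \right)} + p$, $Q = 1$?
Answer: $-63$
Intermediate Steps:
$s{\left(O,G \right)} = -24 + 6 G$ ($s{\left(O,G \right)} = -18 + 6 \left(G - 1\right) = -18 + 6 \left(-1 + G\right) = -18 + \left(-6 + 6 G\right) = -24 + 6 G$)
$F{\left(p \right)} = -12 + p$ ($F{\left(p \right)} = \left(-24 + 6 \cdot 2\right) + p = \left(-24 + 12\right) + p = -12 + p$)
$J{\left(d,C \right)} = 3$ ($J{\left(d,C \right)} = 4 - 1 = 3$)
$F{\left(-9 \right)} J{\left(1,\left(-4\right) \left(-5\right) 6 \right)} = \left(-12 - 9\right) 3 = \left(-21\right) 3 = -63$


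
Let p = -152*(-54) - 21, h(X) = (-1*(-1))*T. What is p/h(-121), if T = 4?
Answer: 8187/4 ≈ 2046.8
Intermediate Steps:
h(X) = 4 (h(X) = -1*(-1)*4 = 1*4 = 4)
p = 8187 (p = 8208 - 21 = 8187)
p/h(-121) = 8187/4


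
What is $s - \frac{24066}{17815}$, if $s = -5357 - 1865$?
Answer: $- \frac{18383428}{2545} \approx -7223.4$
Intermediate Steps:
$s = -7222$
$s - \frac{24066}{17815} = -7222 - \frac{24066}{17815} = -7222 - \frac{3438}{2545} = - \frac{18383428}{2545}$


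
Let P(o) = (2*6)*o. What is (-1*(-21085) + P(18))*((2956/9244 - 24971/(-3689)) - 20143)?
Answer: -30727902673355/71641 ≈ -4.2892e+8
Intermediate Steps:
P(o) = 12*o
(-1*(-21085) + P(18))*((2956/9244 - 24971/(-3689)) - 20143) = (-1*(-21085) + 12*18)*((2956/9244 - 24971/(-3689)) - 20143) = (21085 + 216)*((2956*(1/9244) - 24971*(-1/3689)) - 20143) = 21301*((739/2311 + 24971/3689) - 20143) = 21301*(60434152/8525279 - 20143) = 21301*(-171664260745/8525279) = -30727902673355/71641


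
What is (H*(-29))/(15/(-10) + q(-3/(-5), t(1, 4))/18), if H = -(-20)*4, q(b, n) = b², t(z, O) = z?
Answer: 58000/37 ≈ 1567.6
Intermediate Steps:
H = 80 (H = -10*(-8) = 80)
(H*(-29))/(15/(-10) + q(-3/(-5), t(1, 4))/18) = (80*(-29))/(15/(-10) + (-3/(-5))²/18) = -2320/(15*(-⅒) + (-3*(-⅕))²*(1/18)) = -2320/(-3/2 + (⅗)²*(1/18)) = -2320/(-3/2 + (9/25)*(1/18)) = -2320/(-3/2 + 1/50) = -2320/(-37/25) = -2320*(-25/37) = 58000/37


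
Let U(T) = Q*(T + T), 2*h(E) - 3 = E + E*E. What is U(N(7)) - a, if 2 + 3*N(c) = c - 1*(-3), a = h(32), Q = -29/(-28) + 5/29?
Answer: -212361/406 ≈ -523.06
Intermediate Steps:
h(E) = 3/2 + E/2 + E**2/2 (h(E) = 3/2 + (E + E*E)/2 = 3/2 + (E + E**2)/2 = 3/2 + (E/2 + E**2/2) = 3/2 + E/2 + E**2/2)
Q = 981/812 (Q = -29*(-1/28) + 5*(1/29) = 29/28 + 5/29 = 981/812 ≈ 1.2081)
a = 1059/2 (a = 3/2 + (1/2)*32 + (1/2)*32**2 = 3/2 + 16 + (1/2)*1024 = 3/2 + 16 + 512 = 1059/2 ≈ 529.50)
N(c) = 1/3 + c/3 (N(c) = -2/3 + (c - 1*(-3))/3 = -2/3 + (c + 3)/3 = -2/3 + (3 + c)/3 = -2/3 + (1 + c/3) = 1/3 + c/3)
U(T) = 981*T/406 (U(T) = 981*(T + T)/812 = 981*(2*T)/812 = 981*T/406)
U(N(7)) - a = 981*(1/3 + (1/3)*7)/406 - 1*1059/2 = 981*(1/3 + 7/3)/406 - 1059/2 = (981/406)*(8/3) - 1059/2 = 1308/203 - 1059/2 = -212361/406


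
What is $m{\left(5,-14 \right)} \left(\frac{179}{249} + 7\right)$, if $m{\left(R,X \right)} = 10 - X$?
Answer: $\frac{15376}{83} \approx 185.25$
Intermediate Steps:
$m{\left(5,-14 \right)} \left(\frac{179}{249} + 7\right) = \left(10 - -14\right) \left(\frac{179}{249} + 7\right) = \left(10 + 14\right) \left(179 \cdot \frac{1}{249} + 7\right) = 24 \left(\frac{179}{249} + 7\right) = 24 \cdot \frac{1922}{249} = \frac{15376}{83}$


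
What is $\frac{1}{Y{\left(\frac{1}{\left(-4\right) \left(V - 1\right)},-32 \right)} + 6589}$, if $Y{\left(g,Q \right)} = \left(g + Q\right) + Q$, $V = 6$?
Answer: $\frac{20}{130499} \approx 0.00015326$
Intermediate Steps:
$Y{\left(g,Q \right)} = g + 2 Q$ ($Y{\left(g,Q \right)} = \left(Q + g\right) + Q = g + 2 Q$)
$\frac{1}{Y{\left(\frac{1}{\left(-4\right) \left(V - 1\right)},-32 \right)} + 6589} = \frac{1}{\left(\frac{1}{\left(-4\right) \left(6 - 1\right)} + 2 \left(-32\right)\right) + 6589} = \frac{1}{\left(\frac{1}{\left(-4\right) 5} - 64\right) + 6589} = \frac{1}{\left(\frac{1}{-20} - 64\right) + 6589} = \frac{1}{\left(- \frac{1}{20} - 64\right) + 6589} = \frac{1}{- \frac{1281}{20} + 6589} = \frac{1}{\frac{130499}{20}} = \frac{20}{130499}$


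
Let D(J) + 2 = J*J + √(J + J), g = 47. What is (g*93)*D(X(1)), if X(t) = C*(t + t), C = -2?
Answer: 61194 + 8742*I*√2 ≈ 61194.0 + 12363.0*I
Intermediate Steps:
X(t) = -4*t (X(t) = -2*(t + t) = -4*t)
D(J) = -2 + J² + √2*√J (D(J) = -2 + (J*J + √(J + J)) = -2 + (J² + √(2*J)) = -2 + (J² + √2*√J) = -2 + J² + √2*√J)
(g*93)*D(X(1)) = (47*93)*(-2 + (-4*1)² + √2*√(-4*1)) = 4371*(-2 + (-4)² + √2*√(-4)) = 4371*(-2 + 16 + √2*(2*I)) = 4371*(-2 + 16 + 2*I*√2) = 4371*(14 + 2*I*√2) = 61194 + 8742*I*√2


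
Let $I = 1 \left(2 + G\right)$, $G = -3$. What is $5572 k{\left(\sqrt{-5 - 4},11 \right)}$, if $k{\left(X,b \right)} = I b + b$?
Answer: $0$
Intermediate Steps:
$I = -1$ ($I = 1 \left(2 - 3\right) = 1 \left(-1\right) = -1$)
$k{\left(X,b \right)} = 0$ ($k{\left(X,b \right)} = - b + b = 0$)
$5572 k{\left(\sqrt{-5 - 4},11 \right)} = 5572 \cdot 0 = 0$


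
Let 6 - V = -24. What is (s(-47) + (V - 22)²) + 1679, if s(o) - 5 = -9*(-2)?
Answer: 1766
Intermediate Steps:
V = 30 (V = 6 - 1*(-24) = 6 + 24 = 30)
s(o) = 23 (s(o) = 5 - 9*(-2) = 5 + 18 = 23)
(s(-47) + (V - 22)²) + 1679 = (23 + (30 - 22)²) + 1679 = (23 + 8²) + 1679 = (23 + 64) + 1679 = 87 + 1679 = 1766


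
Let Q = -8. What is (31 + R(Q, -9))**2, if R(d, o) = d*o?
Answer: 10609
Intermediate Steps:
(31 + R(Q, -9))**2 = (31 - 8*(-9))**2 = (31 + 72)**2 = 103**2 = 10609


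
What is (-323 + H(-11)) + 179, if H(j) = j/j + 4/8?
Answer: -285/2 ≈ -142.50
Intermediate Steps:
H(j) = 3/2 (H(j) = 1 + 4*(⅛) = 1 + ½ = 3/2)
(-323 + H(-11)) + 179 = (-323 + 3/2) + 179 = -643/2 + 179 = -285/2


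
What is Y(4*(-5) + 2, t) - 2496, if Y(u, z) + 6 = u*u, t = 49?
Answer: -2178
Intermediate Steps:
Y(u, z) = -6 + u**2 (Y(u, z) = -6 + u*u = -6 + u**2)
Y(4*(-5) + 2, t) - 2496 = (-6 + (4*(-5) + 2)**2) - 2496 = (-6 + (-20 + 2)**2) - 2496 = (-6 + (-18)**2) - 2496 = (-6 + 324) - 2496 = 318 - 2496 = -2178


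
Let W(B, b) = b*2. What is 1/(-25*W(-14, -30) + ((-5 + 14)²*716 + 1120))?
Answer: 1/60616 ≈ 1.6497e-5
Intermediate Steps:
W(B, b) = 2*b
1/(-25*W(-14, -30) + ((-5 + 14)²*716 + 1120)) = 1/(-50*(-30) + ((-5 + 14)²*716 + 1120)) = 1/(-25*(-60) + (9²*716 + 1120)) = 1/(1500 + (81*716 + 1120)) = 1/(1500 + (57996 + 1120)) = 1/(1500 + 59116) = 1/60616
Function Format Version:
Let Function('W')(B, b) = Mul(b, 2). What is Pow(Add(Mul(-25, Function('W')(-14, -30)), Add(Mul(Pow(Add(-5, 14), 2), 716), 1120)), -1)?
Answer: Rational(1, 60616) ≈ 1.6497e-5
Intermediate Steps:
Function('W')(B, b) = Mul(2, b)
Pow(Add(Mul(-25, Function('W')(-14, -30)), Add(Mul(Pow(Add(-5, 14), 2), 716), 1120)), -1) = Pow(Add(Mul(-25, Mul(2, -30)), Add(Mul(Pow(Add(-5, 14), 2), 716), 1120)), -1) = Pow(Add(Mul(-25, -60), Add(Mul(Pow(9, 2), 716), 1120)), -1) = Pow(Add(1500, Add(Mul(81, 716), 1120)), -1) = Pow(Add(1500, Add(57996, 1120)), -1) = Pow(Add(1500, 59116), -1) = Pow(60616, -1) = Rational(1, 60616)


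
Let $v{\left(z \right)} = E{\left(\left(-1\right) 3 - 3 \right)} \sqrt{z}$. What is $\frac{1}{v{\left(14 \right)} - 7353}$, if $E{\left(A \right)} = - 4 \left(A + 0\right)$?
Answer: $- \frac{817}{6006505} - \frac{8 \sqrt{14}}{18019515} \approx -0.00013768$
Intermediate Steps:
$E{\left(A \right)} = - 4 A$
$v{\left(z \right)} = 24 \sqrt{z}$ ($v{\left(z \right)} = - 4 \left(\left(-1\right) 3 - 3\right) \sqrt{z} = - 4 \left(-3 - 3\right) \sqrt{z} = \left(-4\right) \left(-6\right) \sqrt{z} = 24 \sqrt{z}$)
$\frac{1}{v{\left(14 \right)} - 7353} = \frac{1}{24 \sqrt{14} - 7353} = \frac{1}{-7353 + 24 \sqrt{14}}$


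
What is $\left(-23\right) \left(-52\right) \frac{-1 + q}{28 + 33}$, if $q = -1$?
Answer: $- \frac{2392}{61} \approx -39.213$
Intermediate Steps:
$\left(-23\right) \left(-52\right) \frac{-1 + q}{28 + 33} = \left(-23\right) \left(-52\right) \frac{-1 - 1}{28 + 33} = 1196 \left(- \frac{2}{61}\right) = - \frac{2392}{61}$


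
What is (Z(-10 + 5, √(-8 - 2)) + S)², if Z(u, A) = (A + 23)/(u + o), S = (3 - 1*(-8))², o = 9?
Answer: (507 + I*√10)²/16 ≈ 16065.0 + 200.41*I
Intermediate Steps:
S = 121 (S = (3 + 8)² = 11² = 121)
Z(u, A) = (23 + A)/(9 + u) (Z(u, A) = (A + 23)/(u + 9) = (23 + A)/(9 + u))
(Z(-10 + 5, √(-8 - 2)) + S)² = ((23 + √(-8 - 2))/(9 + (-10 + 5)) + 121)² = ((23 + √(-10))/(9 - 5) + 121)² = ((23 + I*√10)/4 + 121)² = ((23/4 + I*√10/4) + 121)² = (507/4 + I*√10/4)²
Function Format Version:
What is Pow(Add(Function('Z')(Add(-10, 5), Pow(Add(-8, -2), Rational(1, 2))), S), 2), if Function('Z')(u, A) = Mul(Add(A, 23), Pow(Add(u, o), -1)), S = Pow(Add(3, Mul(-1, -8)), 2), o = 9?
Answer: Mul(Rational(1, 16), Pow(Add(507, Mul(I, Pow(10, Rational(1, 2)))), 2)) ≈ Add(16065., Mul(200.41, I))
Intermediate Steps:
S = 121 (S = Pow(Add(3, 8), 2) = Pow(11, 2) = 121)
Function('Z')(u, A) = Mul(Pow(Add(9, u), -1), Add(23, A)) (Function('Z')(u, A) = Mul(Add(A, 23), Pow(Add(u, 9), -1)) = Mul(Add(23, A), Pow(Add(9, u), -1)) = Mul(Pow(Add(9, u), -1), Add(23, A)))
Pow(Add(Function('Z')(Add(-10, 5), Pow(Add(-8, -2), Rational(1, 2))), S), 2) = Pow(Add(Mul(Pow(Add(9, Add(-10, 5)), -1), Add(23, Pow(Add(-8, -2), Rational(1, 2)))), 121), 2) = Pow(Add(Mul(Pow(Add(9, -5), -1), Add(23, Pow(-10, Rational(1, 2)))), 121), 2) = Pow(Add(Mul(Pow(4, -1), Add(23, Mul(I, Pow(10, Rational(1, 2))))), 121), 2) = Pow(Add(Mul(Rational(1, 4), Add(23, Mul(I, Pow(10, Rational(1, 2))))), 121), 2) = Pow(Add(Add(Rational(23, 4), Mul(Rational(1, 4), I, Pow(10, Rational(1, 2)))), 121), 2) = Pow(Add(Rational(507, 4), Mul(Rational(1, 4), I, Pow(10, Rational(1, 2)))), 2)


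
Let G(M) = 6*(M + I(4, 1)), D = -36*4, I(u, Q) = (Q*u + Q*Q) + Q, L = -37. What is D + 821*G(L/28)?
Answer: 320637/14 ≈ 22903.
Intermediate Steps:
I(u, Q) = Q + Q² + Q*u (I(u, Q) = (Q*u + Q²) + Q = (Q² + Q*u) + Q = Q + Q² + Q*u)
D = -144
G(M) = 36 + 6*M (G(M) = 6*(M + 1*(1 + 1 + 4)) = 6*(M + 1*6) = 6*(M + 6) = 6*(6 + M) = 36 + 6*M)
D + 821*G(L/28) = -144 + 821*(36 + 6*(-37/28)) = -144 + 821*(36 - 111/14) = -144 + 821*(393/14) = -144 + 322653/14 = 320637/14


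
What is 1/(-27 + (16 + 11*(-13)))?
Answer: -1/154 ≈ -0.0064935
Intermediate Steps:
1/(-27 + (16 + 11*(-13))) = 1/(-27 + (16 - 143)) = 1/(-27 - 127) = 1/(-154) = -1/154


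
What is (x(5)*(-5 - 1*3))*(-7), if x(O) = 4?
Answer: 224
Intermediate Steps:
(x(5)*(-5 - 1*3))*(-7) = (4*(-5 - 1*3))*(-7) = (4*(-5 - 3))*(-7) = (4*(-8))*(-7) = -32*(-7) = 224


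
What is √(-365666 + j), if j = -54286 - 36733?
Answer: I*√456685 ≈ 675.79*I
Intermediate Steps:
j = -91019
√(-365666 + j) = √(-365666 - 91019) = √(-456685) = I*√456685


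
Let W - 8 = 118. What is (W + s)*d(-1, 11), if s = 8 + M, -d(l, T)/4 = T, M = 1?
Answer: -5940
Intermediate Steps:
d(l, T) = -4*T
W = 126 (W = 8 + 118 = 126)
s = 9 (s = 8 + 1 = 9)
(W + s)*d(-1, 11) = (126 + 9)*(-4*11) = 135*(-44) = -5940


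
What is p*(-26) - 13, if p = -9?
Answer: 221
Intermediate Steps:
p*(-26) - 13 = -9*(-26) - 13 = 234 - 13 = 221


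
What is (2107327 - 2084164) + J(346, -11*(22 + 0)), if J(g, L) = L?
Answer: 22921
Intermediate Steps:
(2107327 - 2084164) + J(346, -11*(22 + 0)) = (2107327 - 2084164) - 11*(22 + 0) = 23163 - 11*22 = 23163 - 242 = 22921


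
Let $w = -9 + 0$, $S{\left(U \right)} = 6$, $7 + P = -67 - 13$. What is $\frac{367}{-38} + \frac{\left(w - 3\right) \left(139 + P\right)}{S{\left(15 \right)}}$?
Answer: $- \frac{4319}{38} \approx -113.66$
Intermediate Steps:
$P = -87$ ($P = -7 - 80 = -87$)
$w = -9$
$\frac{367}{-38} + \frac{\left(w - 3\right) \left(139 + P\right)}{S{\left(15 \right)}} = \frac{367}{-38} + \frac{\left(-9 - 3\right) \left(139 - 87\right)}{6} = 367 \left(- \frac{1}{38}\right) + \left(-12\right) 52 \cdot \frac{1}{6} = - \frac{367}{38} - 104 = - \frac{4319}{38}$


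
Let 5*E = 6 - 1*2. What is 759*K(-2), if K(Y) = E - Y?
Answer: 10626/5 ≈ 2125.2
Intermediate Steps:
E = 4/5 (E = (6 - 1*2)/5 = (6 - 2)/5 = (1/5)*4 = 4/5 ≈ 0.80000)
K(Y) = 4/5 - Y
759*K(-2) = 759*(4/5 - 1*(-2)) = 759*(4/5 + 2) = 759*(14/5) = 10626/5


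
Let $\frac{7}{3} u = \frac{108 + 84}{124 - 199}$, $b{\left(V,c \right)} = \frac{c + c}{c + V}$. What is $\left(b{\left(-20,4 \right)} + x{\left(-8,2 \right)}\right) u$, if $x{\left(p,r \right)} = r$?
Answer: $- \frac{288}{175} \approx -1.6457$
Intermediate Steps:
$b{\left(V,c \right)} = \frac{2 c}{V + c}$
$u = - \frac{192}{175}$ ($u = \frac{3 \frac{108 + 84}{124 - 199}}{7} = \frac{3 \frac{192}{-75}}{7} = \frac{3 \cdot 192 \left(- \frac{1}{75}\right)}{7} = \frac{3}{7} \left(- \frac{64}{25}\right) = - \frac{192}{175} \approx -1.0971$)
$\left(b{\left(-20,4 \right)} + x{\left(-8,2 \right)}\right) u = \left(2 \cdot 4 \frac{1}{-20 + 4} + 2\right) \left(- \frac{192}{175}\right) = \left(2 \cdot 4 \frac{1}{-16} + 2\right) \left(- \frac{192}{175}\right) = \left(2 \cdot 4 \left(- \frac{1}{16}\right) + 2\right) \left(- \frac{192}{175}\right) = \left(- \frac{1}{2} + 2\right) \left(- \frac{192}{175}\right) = \frac{3}{2} \left(- \frac{192}{175}\right) = - \frac{288}{175}$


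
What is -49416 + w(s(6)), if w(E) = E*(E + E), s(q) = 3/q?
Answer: -98831/2 ≈ -49416.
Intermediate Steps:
w(E) = 2*E² (w(E) = E*(2*E) = 2*E²)
-49416 + w(s(6)) = -49416 + 2*(3/6)² = -49416 + 2*(3*(⅙))² = -49416 + 2*(½)² = -49416 + 2*(¼) = -49416 + ½ = -98831/2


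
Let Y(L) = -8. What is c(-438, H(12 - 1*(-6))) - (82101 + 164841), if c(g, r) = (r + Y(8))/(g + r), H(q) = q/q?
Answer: -107913647/437 ≈ -2.4694e+5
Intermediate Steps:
H(q) = 1
c(g, r) = (-8 + r)/(g + r) (c(g, r) = (r - 8)/(g + r) = (-8 + r)/(g + r))
c(-438, H(12 - 1*(-6))) - (82101 + 164841) = (-8 + 1)/(-438 + 1) - (82101 + 164841) = -7/(-437) - 1*246942 = -1/437*(-7) - 246942 = 7/437 - 246942 = -107913647/437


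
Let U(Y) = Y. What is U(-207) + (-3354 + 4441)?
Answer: 880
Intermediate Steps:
U(-207) + (-3354 + 4441) = -207 + (-3354 + 4441) = -207 + 1087 = 880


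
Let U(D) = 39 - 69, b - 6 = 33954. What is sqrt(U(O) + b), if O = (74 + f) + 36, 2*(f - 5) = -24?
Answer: 3*sqrt(3770) ≈ 184.20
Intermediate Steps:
b = 33960 (b = 6 + 33954 = 33960)
f = -7 (f = 5 + (1/2)*(-24) = 5 - 12 = -7)
O = 103 (O = (74 - 7) + 36 = 67 + 36 = 103)
U(D) = -30
sqrt(U(O) + b) = sqrt(-30 + 33960) = sqrt(33930) = 3*sqrt(3770)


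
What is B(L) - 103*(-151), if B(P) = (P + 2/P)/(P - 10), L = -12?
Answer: 2053069/132 ≈ 15554.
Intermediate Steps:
B(P) = (P + 2/P)/(-10 + P)
B(L) - 103*(-151) = (2 + (-12)**2)/((-12)*(-10 - 12)) - 103*(-151) = -1/12*(2 + 144)/(-22) + 15553 = -1/12*(-1/22)*146 + 15553 = 73/132 + 15553 = 2053069/132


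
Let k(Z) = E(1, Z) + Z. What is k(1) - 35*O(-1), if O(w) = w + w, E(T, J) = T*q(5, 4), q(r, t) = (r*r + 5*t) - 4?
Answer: 112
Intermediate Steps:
q(r, t) = -4 + r² + 5*t (q(r, t) = (r² + 5*t) - 4 = -4 + r² + 5*t)
E(T, J) = 41*T (E(T, J) = T*(-4 + 5² + 5*4) = T*(-4 + 25 + 20) = T*41 = 41*T)
k(Z) = 41 + Z (k(Z) = 41*1 + Z = 41 + Z)
O(w) = 2*w
k(1) - 35*O(-1) = (41 + 1) - 70*(-1) = 42 - 35*(-2) = 42 + 70 = 112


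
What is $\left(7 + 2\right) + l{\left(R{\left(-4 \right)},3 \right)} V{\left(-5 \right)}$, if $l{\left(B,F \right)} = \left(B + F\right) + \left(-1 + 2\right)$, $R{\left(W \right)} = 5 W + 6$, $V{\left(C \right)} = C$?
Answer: $59$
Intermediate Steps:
$R{\left(W \right)} = 6 + 5 W$
$l{\left(B,F \right)} = 1 + B + F$ ($l{\left(B,F \right)} = \left(B + F\right) + 1 = 1 + B + F$)
$\left(7 + 2\right) + l{\left(R{\left(-4 \right)},3 \right)} V{\left(-5 \right)} = \left(7 + 2\right) + \left(1 + \left(6 + 5 \left(-4\right)\right) + 3\right) \left(-5\right) = 9 + \left(1 + \left(6 - 20\right) + 3\right) \left(-5\right) = 9 + \left(1 - 14 + 3\right) \left(-5\right) = 9 - -50 = 9 + 50 = 59$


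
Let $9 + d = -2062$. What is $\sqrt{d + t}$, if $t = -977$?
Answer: $2 i \sqrt{762} \approx 55.209 i$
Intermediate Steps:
$d = -2071$ ($d = -9 - 2062 = -2071$)
$\sqrt{d + t} = \sqrt{-2071 - 977} = \sqrt{-3048} = 2 i \sqrt{762}$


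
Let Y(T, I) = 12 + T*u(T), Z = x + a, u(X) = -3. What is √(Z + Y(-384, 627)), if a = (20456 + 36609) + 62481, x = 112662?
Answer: 2*√58343 ≈ 483.09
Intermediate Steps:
a = 119546 (a = 57065 + 62481 = 119546)
Z = 232208 (Z = 112662 + 119546 = 232208)
Y(T, I) = 12 - 3*T (Y(T, I) = 12 + T*(-3) = 12 - 3*T)
√(Z + Y(-384, 627)) = √(232208 + (12 - 3*(-384))) = √(232208 + (12 + 1152)) = √(232208 + 1164) = √233372 = 2*√58343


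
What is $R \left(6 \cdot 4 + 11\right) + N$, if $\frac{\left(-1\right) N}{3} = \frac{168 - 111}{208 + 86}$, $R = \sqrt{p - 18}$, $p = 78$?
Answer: $- \frac{57}{98} + 70 \sqrt{15} \approx 270.53$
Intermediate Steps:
$R = 2 \sqrt{15}$ ($R = \sqrt{78 - 18} = \sqrt{60} = 2 \sqrt{15} \approx 7.746$)
$N = - \frac{57}{98}$ ($N = - 3 \frac{168 - 111}{208 + 86} = - 3 \cdot \frac{57}{294} = - 3 \cdot 57 \cdot \frac{1}{294} = \left(-3\right) \frac{19}{98} = - \frac{57}{98} \approx -0.58163$)
$R \left(6 \cdot 4 + 11\right) + N = 2 \sqrt{15} \left(6 \cdot 4 + 11\right) - \frac{57}{98} = 2 \sqrt{15} \left(24 + 11\right) - \frac{57}{98} = 2 \sqrt{15} \cdot 35 - \frac{57}{98} = 70 \sqrt{15} - \frac{57}{98} = - \frac{57}{98} + 70 \sqrt{15}$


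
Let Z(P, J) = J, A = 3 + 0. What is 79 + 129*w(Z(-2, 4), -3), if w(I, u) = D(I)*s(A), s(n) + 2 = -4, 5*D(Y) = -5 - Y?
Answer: 7361/5 ≈ 1472.2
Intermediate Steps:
D(Y) = -1 - Y/5 (D(Y) = (-5 - Y)/5 = -1 - Y/5)
A = 3
s(n) = -6 (s(n) = -2 - 4 = -6)
w(I, u) = 6 + 6*I/5 (w(I, u) = (-1 - I/5)*(-6) = 6 + 6*I/5)
79 + 129*w(Z(-2, 4), -3) = 79 + 129*(6 + (6/5)*4) = 79 + 129*(6 + 24/5) = 79 + 129*(54/5) = 79 + 6966/5 = 7361/5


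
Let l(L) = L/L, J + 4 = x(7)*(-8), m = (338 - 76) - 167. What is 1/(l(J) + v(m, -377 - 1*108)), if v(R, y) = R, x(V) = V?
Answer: 1/96 ≈ 0.010417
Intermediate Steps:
m = 95 (m = 262 - 167 = 95)
J = -60 (J = -4 + 7*(-8) = -4 - 56 = -60)
l(L) = 1
1/(l(J) + v(m, -377 - 1*108)) = 1/(1 + 95) = 1/96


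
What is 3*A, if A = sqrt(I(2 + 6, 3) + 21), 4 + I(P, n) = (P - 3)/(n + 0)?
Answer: 2*sqrt(42) ≈ 12.961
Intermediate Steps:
I(P, n) = -4 + (-3 + P)/n (I(P, n) = -4 + (P - 3)/(n + 0) = -4 + (-3 + P)/n)
A = 2*sqrt(42)/3 (A = sqrt((-3 + (2 + 6) - 4*3)/3 + 21) = sqrt((-3 + 8 - 12)/3 + 21) = sqrt((1/3)*(-7) + 21) = sqrt(-7/3 + 21) = sqrt(56/3) = 2*sqrt(42)/3 ≈ 4.3205)
3*A = 3*(2*sqrt(42)/3) = 2*sqrt(42)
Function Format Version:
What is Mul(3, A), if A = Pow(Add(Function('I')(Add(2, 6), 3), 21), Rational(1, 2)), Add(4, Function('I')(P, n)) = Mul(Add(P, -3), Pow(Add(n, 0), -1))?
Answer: Mul(2, Pow(42, Rational(1, 2))) ≈ 12.961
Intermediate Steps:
Function('I')(P, n) = Add(-4, Mul(Pow(n, -1), Add(-3, P))) (Function('I')(P, n) = Add(-4, Mul(Add(P, -3), Pow(Add(n, 0), -1))) = Add(-4, Mul(Add(-3, P), Pow(n, -1))) = Add(-4, Mul(Pow(n, -1), Add(-3, P))))
A = Mul(Rational(2, 3), Pow(42, Rational(1, 2))) (A = Pow(Add(Mul(Pow(3, -1), Add(-3, Add(2, 6), Mul(-4, 3))), 21), Rational(1, 2)) = Pow(Add(Mul(Rational(1, 3), Add(-3, 8, -12)), 21), Rational(1, 2)) = Pow(Add(Mul(Rational(1, 3), -7), 21), Rational(1, 2)) = Pow(Add(Rational(-7, 3), 21), Rational(1, 2)) = Pow(Rational(56, 3), Rational(1, 2)) = Mul(Rational(2, 3), Pow(42, Rational(1, 2))) ≈ 4.3205)
Mul(3, A) = Mul(3, Mul(Rational(2, 3), Pow(42, Rational(1, 2)))) = Mul(2, Pow(42, Rational(1, 2)))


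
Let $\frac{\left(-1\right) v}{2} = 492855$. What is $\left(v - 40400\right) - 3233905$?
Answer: $-4260015$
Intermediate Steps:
$v = -985710$ ($v = \left(-2\right) 492855 = -985710$)
$\left(v - 40400\right) - 3233905 = \left(-985710 - 40400\right) - 3233905 = -1026110 - 3233905 = -4260015$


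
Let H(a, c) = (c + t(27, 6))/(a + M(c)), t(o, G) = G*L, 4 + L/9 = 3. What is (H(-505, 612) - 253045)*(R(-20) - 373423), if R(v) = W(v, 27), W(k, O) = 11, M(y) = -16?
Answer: 49229518964236/521 ≈ 9.4490e+10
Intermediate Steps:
L = -9 (L = -36 + 9*3 = -36 + 27 = -9)
t(o, G) = -9*G (t(o, G) = G*(-9) = -9*G)
R(v) = 11
H(a, c) = (-54 + c)/(-16 + a) (H(a, c) = (c - 9*6)/(a - 16) = (c - 54)/(-16 + a) = (-54 + c)/(-16 + a))
(H(-505, 612) - 253045)*(R(-20) - 373423) = ((-54 + 612)/(-16 - 505) - 253045)*(11 - 373423) = (558/(-521) - 253045)*(-373412) = (-1/521*558 - 253045)*(-373412) = (-558/521 - 253045)*(-373412) = -131837003/521*(-373412) = 49229518964236/521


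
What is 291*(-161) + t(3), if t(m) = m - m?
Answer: -46851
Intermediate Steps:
t(m) = 0
291*(-161) + t(3) = 291*(-161) + 0 = -46851 + 0 = -46851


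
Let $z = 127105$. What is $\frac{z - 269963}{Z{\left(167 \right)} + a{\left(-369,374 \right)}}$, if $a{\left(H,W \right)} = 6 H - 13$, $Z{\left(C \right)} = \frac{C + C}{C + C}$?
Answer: $\frac{71429}{1113} \approx 64.177$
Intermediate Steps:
$Z{\left(C \right)} = 1$ ($Z{\left(C \right)} = \frac{2 C}{2 C} = 2 C \frac{1}{2 C} = 1$)
$a{\left(H,W \right)} = -13 + 6 H$
$\frac{z - 269963}{Z{\left(167 \right)} + a{\left(-369,374 \right)}} = \frac{127105 - 269963}{1 + \left(-13 + 6 \left(-369\right)\right)} = - \frac{142858}{1 - 2227} = - \frac{142858}{-2226} = \left(-142858\right) \left(- \frac{1}{2226}\right) = \frac{71429}{1113}$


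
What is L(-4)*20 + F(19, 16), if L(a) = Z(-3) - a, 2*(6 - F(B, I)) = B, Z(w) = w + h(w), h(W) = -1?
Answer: -7/2 ≈ -3.5000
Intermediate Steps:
Z(w) = -1 + w (Z(w) = w - 1 = -1 + w)
F(B, I) = 6 - B/2
L(a) = -4 - a (L(a) = (-1 - 3) - a = -4 - a)
L(-4)*20 + F(19, 16) = (-4 - 1*(-4))*20 + (6 - ½*19) = (-4 + 4)*20 + (6 - 19/2) = 0*20 - 7/2 = 0 - 7/2 = -7/2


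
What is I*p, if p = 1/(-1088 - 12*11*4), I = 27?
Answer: -27/1616 ≈ -0.016708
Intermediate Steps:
p = -1/1616 (p = 1/(-1088 - 132*4) = 1/(-1088 - 528) = 1/(-1616) = -1/1616 ≈ -0.00061881)
I*p = 27*(-1/1616) = -27/1616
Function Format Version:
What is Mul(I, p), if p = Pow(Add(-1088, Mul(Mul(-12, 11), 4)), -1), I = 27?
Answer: Rational(-27, 1616) ≈ -0.016708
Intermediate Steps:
p = Rational(-1, 1616) (p = Pow(Add(-1088, Mul(-132, 4)), -1) = Pow(Add(-1088, -528), -1) = Pow(-1616, -1) = Rational(-1, 1616) ≈ -0.00061881)
Mul(I, p) = Mul(27, Rational(-1, 1616)) = Rational(-27, 1616)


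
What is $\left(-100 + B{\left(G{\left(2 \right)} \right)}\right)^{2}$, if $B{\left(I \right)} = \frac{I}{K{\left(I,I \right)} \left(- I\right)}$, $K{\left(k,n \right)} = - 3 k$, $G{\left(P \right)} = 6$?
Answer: $\frac{3236401}{324} \approx 9988.9$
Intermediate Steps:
$B{\left(I \right)} = \frac{1}{3 I}$ ($B{\left(I \right)} = \frac{I}{- 3 I \left(- I\right)} = \frac{I}{3 I^{2}} = I \frac{1}{3 I^{2}} = \frac{1}{3 I}$)
$\left(-100 + B{\left(G{\left(2 \right)} \right)}\right)^{2} = \left(-100 + \frac{1}{3 \cdot 6}\right)^{2} = \left(-100 + \frac{1}{3} \cdot \frac{1}{6}\right)^{2} = \left(-100 + \frac{1}{18}\right)^{2} = \left(- \frac{1799}{18}\right)^{2} = \frac{3236401}{324}$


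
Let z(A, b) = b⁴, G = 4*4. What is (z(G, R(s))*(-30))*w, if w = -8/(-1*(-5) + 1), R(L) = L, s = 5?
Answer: 25000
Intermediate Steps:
G = 16
w = -4/3 (w = -8/(5 + 1) = -8/6 = -8*⅙ = -4/3 ≈ -1.3333)
(z(G, R(s))*(-30))*w = (5⁴*(-30))*(-4/3) = (625*(-30))*(-4/3) = -18750*(-4/3) = 25000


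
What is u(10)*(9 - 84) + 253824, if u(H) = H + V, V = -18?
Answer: 254424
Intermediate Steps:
u(H) = -18 + H (u(H) = H - 18 = -18 + H)
u(10)*(9 - 84) + 253824 = (-18 + 10)*(9 - 84) + 253824 = -8*(-75) + 253824 = 600 + 253824 = 254424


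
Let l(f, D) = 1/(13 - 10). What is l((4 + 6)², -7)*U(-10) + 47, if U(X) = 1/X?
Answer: 1409/30 ≈ 46.967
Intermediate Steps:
U(X) = 1/X
l(f, D) = ⅓ (l(f, D) = 1/3 = ⅓)
l((4 + 6)², -7)*U(-10) + 47 = (⅓)/(-10) + 47 = (⅓)*(-⅒) + 47 = -1/30 + 47 = 1409/30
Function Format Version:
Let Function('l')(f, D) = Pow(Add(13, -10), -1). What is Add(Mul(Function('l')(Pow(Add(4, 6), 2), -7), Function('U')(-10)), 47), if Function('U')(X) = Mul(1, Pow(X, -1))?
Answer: Rational(1409, 30) ≈ 46.967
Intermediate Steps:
Function('U')(X) = Pow(X, -1)
Function('l')(f, D) = Rational(1, 3) (Function('l')(f, D) = Pow(3, -1) = Rational(1, 3))
Add(Mul(Function('l')(Pow(Add(4, 6), 2), -7), Function('U')(-10)), 47) = Add(Mul(Rational(1, 3), Pow(-10, -1)), 47) = Add(Mul(Rational(1, 3), Rational(-1, 10)), 47) = Add(Rational(-1, 30), 47) = Rational(1409, 30)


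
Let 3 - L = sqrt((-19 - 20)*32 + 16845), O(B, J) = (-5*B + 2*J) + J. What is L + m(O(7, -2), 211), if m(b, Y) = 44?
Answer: 47 - 3*sqrt(1733) ≈ -77.888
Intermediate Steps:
O(B, J) = -5*B + 3*J
L = 3 - 3*sqrt(1733) (L = 3 - sqrt((-19 - 20)*32 + 16845) = 3 - sqrt(-39*32 + 16845) = 3 - sqrt(-1248 + 16845) = 3 - sqrt(15597) = 3 - 3*sqrt(1733) ≈ -121.89)
L + m(O(7, -2), 211) = (3 - 3*sqrt(1733)) + 44 = 47 - 3*sqrt(1733)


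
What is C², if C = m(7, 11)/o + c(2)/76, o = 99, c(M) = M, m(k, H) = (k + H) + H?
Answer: 1442401/14152644 ≈ 0.10192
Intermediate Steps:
m(k, H) = k + 2*H (m(k, H) = (H + k) + H = k + 2*H)
C = 1201/3762 (C = (7 + 2*11)/99 + 2/76 = (7 + 22)*(1/99) + 2*(1/76) = 29*(1/99) + 1/38 = 29/99 + 1/38 = 1201/3762 ≈ 0.31924)
C² = (1201/3762)² = 1442401/14152644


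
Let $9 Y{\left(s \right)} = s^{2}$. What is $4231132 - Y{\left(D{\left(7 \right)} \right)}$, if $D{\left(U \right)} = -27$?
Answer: $4231051$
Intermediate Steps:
$Y{\left(s \right)} = \frac{s^{2}}{9}$
$4231132 - Y{\left(D{\left(7 \right)} \right)} = 4231132 - \frac{\left(-27\right)^{2}}{9} = 4231132 - \frac{1}{9} \cdot 729 = 4231132 - 81 = 4231051$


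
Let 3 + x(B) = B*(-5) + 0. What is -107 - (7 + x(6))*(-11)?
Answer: -393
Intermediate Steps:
x(B) = -3 - 5*B (x(B) = -3 + (B*(-5) + 0) = -3 + (-5*B + 0) = -3 - 5*B)
-107 - (7 + x(6))*(-11) = -107 - (7 + (-3 - 5*6))*(-11) = -107 - (7 + (-3 - 30))*(-11) = -107 - (7 - 33)*(-11) = -107 - (-26)*(-11) = -107 - 1*286 = -107 - 286 = -393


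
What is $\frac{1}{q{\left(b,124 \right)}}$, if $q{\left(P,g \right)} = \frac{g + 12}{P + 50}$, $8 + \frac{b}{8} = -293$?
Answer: $- \frac{1179}{68} \approx -17.338$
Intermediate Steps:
$b = -2408$ ($b = -64 + 8 \left(-293\right) = -64 - 2344 = -2408$)
$q{\left(P,g \right)} = \frac{12 + g}{50 + P}$
$\frac{1}{q{\left(b,124 \right)}} = \frac{1}{\frac{1}{50 - 2408} \left(12 + 124\right)} = \frac{1}{\frac{1}{-2358} \cdot 136} = \frac{1}{\left(- \frac{1}{2358}\right) 136} = \frac{1}{- \frac{68}{1179}} = - \frac{1179}{68}$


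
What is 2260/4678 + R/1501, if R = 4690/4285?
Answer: 1455777392/3008789023 ≈ 0.48384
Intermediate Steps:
R = 938/857 (R = 4690*(1/4285) = 938/857 ≈ 1.0945)
2260/4678 + R/1501 = 2260/4678 + (938/857)/1501 = 2260*(1/4678) + (938/857)*(1/1501) = 1130/2339 + 938/1286357 = 1455777392/3008789023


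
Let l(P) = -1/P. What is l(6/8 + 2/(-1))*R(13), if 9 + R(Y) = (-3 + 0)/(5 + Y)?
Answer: -22/3 ≈ -7.3333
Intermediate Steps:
R(Y) = -9 - 3/(5 + Y) (R(Y) = -9 + (-3 + 0)/(5 + Y) = -9 - 3/(5 + Y))
l(6/8 + 2/(-1))*R(13) = (-1/(6/8 + 2/(-1)))*(3*(-16 - 3*13)/(5 + 13)) = (-1/(6*(1/8) + 2*(-1)))*(3*(-16 - 39)/18) = (-1/(3/4 - 2))*(3*(1/18)*(-55)) = -1/(-5/4)*(-55/6) = -1*(-4/5)*(-55/6) = (4/5)*(-55/6) = -22/3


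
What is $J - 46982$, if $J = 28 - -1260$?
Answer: $-45694$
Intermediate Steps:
$J = 1288$ ($J = 28 + 1260 = 1288$)
$J - 46982 = 1288 - 46982 = -45694$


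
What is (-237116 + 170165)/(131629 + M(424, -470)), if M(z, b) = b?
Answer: -66951/131159 ≈ -0.51046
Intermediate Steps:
(-237116 + 170165)/(131629 + M(424, -470)) = (-237116 + 170165)/(131629 - 470) = -66951/131159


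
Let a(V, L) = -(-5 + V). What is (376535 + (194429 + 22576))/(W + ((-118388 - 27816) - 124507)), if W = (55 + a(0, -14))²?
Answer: -593540/267111 ≈ -2.2221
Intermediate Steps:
a(V, L) = 5 - V
W = 3600 (W = (55 + (5 - 1*0))² = (55 + (5 + 0))² = (55 + 5)² = 60² = 3600)
(376535 + (194429 + 22576))/(W + ((-118388 - 27816) - 124507)) = (376535 + (194429 + 22576))/(3600 + ((-118388 - 27816) - 124507)) = (376535 + 217005)/(3600 + (-146204 - 124507)) = 593540/(3600 - 270711) = 593540/(-267111) = 593540*(-1/267111) = -593540/267111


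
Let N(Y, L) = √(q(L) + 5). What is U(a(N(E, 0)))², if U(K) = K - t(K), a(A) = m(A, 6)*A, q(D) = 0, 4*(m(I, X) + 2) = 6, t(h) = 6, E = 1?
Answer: (12 + √5)²/4 ≈ 50.666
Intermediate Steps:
m(I, X) = -½ (m(I, X) = -2 + (¼)*6 = -2 + 3/2 = -½)
N(Y, L) = √5 (N(Y, L) = √(0 + 5) = √5)
a(A) = -A/2
U(K) = -6 + K (U(K) = K - 1*6 = K - 6 = -6 + K)
U(a(N(E, 0)))² = (-6 - √5/2)²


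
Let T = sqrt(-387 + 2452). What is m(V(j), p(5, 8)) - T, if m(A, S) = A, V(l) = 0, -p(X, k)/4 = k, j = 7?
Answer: -sqrt(2065) ≈ -45.442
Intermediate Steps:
p(X, k) = -4*k
T = sqrt(2065) ≈ 45.442
m(V(j), p(5, 8)) - T = 0 - sqrt(2065) = -sqrt(2065)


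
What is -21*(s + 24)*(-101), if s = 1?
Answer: 53025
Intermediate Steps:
-21*(s + 24)*(-101) = -21*(1 + 24)*(-101) = -21*25*(-101) = -525*(-101) = 53025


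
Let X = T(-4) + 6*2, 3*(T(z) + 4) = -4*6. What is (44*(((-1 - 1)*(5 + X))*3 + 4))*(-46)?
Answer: 52624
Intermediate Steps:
T(z) = -12 (T(z) = -4 + (-4*6)/3 = -4 + (1/3)*(-24) = -4 - 8 = -12)
X = 0 (X = -12 + 6*2 = -12 + 12 = 0)
(44*(((-1 - 1)*(5 + X))*3 + 4))*(-46) = (44*(((-1 - 1)*(5 + 0))*3 + 4))*(-46) = (44*(-2*5*3 + 4))*(-46) = (44*(-10*3 + 4))*(-46) = (44*(-30 + 4))*(-46) = (44*(-26))*(-46) = -1144*(-46) = 52624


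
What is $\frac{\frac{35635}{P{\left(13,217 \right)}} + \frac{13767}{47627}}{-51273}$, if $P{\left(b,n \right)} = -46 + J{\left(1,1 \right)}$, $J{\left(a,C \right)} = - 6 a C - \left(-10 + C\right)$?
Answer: $\frac{1696596164}{105005104353} \approx 0.016157$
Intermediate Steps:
$J{\left(a,C \right)} = 10 - C - 6 C a$ ($J{\left(a,C \right)} = - 6 C a - \left(-10 + C\right) = 10 - C - 6 C a$)
$P{\left(b,n \right)} = -43$ ($P{\left(b,n \right)} = -46 - \left(-9 + 6\right) = -46 - -3 = -46 + 3 = -43$)
$\frac{\frac{35635}{P{\left(13,217 \right)}} + \frac{13767}{47627}}{-51273} = \frac{\frac{35635}{-43} + \frac{13767}{47627}}{-51273} = \left(35635 \left(- \frac{1}{43}\right) + 13767 \cdot \frac{1}{47627}\right) \left(- \frac{1}{51273}\right) = \left(- \frac{35635}{43} + \frac{13767}{47627}\right) \left(- \frac{1}{51273}\right) = \left(- \frac{1696596164}{2047961}\right) \left(- \frac{1}{51273}\right) = \frac{1696596164}{105005104353}$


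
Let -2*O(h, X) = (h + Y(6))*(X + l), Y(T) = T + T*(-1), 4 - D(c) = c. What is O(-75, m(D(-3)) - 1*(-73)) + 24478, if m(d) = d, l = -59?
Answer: 50531/2 ≈ 25266.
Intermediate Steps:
D(c) = 4 - c
Y(T) = 0 (Y(T) = T - T = 0)
O(h, X) = -h*(-59 + X)/2 (O(h, X) = -(h + 0)*(X - 59)/2 = -h*(-59 + X)/2)
O(-75, m(D(-3)) - 1*(-73)) + 24478 = (1/2)*(-75)*(59 - ((4 - 1*(-3)) - 1*(-73))) + 24478 = (1/2)*(-75)*(59 - ((4 + 3) + 73)) + 24478 = (1/2)*(-75)*(59 - (7 + 73)) + 24478 = (1/2)*(-75)*(59 - 1*80) + 24478 = (1/2)*(-75)*(59 - 80) + 24478 = (1/2)*(-75)*(-21) + 24478 = 1575/2 + 24478 = 50531/2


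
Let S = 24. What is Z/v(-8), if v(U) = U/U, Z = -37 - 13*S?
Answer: -349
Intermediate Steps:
Z = -349 (Z = -37 - 13*24 = -37 - 312 = -349)
v(U) = 1
Z/v(-8) = -349/1 = -349*1 = -349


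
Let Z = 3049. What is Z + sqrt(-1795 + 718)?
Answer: 3049 + I*sqrt(1077) ≈ 3049.0 + 32.818*I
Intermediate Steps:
Z + sqrt(-1795 + 718) = 3049 + sqrt(-1795 + 718) = 3049 + sqrt(-1077) = 3049 + I*sqrt(1077)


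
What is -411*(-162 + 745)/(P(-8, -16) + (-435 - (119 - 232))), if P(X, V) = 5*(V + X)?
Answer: 239613/442 ≈ 542.11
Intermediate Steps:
P(X, V) = 5*V + 5*X
-411*(-162 + 745)/(P(-8, -16) + (-435 - (119 - 232))) = -411*(-162 + 745)/((5*(-16) + 5*(-8)) + (-435 - (119 - 232))) = -239613/((-80 - 40) + (-435 - 1*(-113))) = -239613/(-120 + (-435 + 113)) = -239613/(-120 - 322) = -239613/(-442) = -239613*(-1)/442 = -411*(-583/442) = 239613/442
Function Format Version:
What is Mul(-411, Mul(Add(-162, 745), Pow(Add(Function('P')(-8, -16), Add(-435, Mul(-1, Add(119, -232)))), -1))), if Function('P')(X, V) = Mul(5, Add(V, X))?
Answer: Rational(239613, 442) ≈ 542.11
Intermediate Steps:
Function('P')(X, V) = Add(Mul(5, V), Mul(5, X))
Mul(-411, Mul(Add(-162, 745), Pow(Add(Function('P')(-8, -16), Add(-435, Mul(-1, Add(119, -232)))), -1))) = Mul(-411, Mul(Add(-162, 745), Pow(Add(Add(Mul(5, -16), Mul(5, -8)), Add(-435, Mul(-1, Add(119, -232)))), -1))) = Mul(-411, Mul(583, Pow(Add(Add(-80, -40), Add(-435, Mul(-1, -113))), -1))) = Mul(-411, Mul(583, Pow(Add(-120, Add(-435, 113)), -1))) = Mul(-411, Mul(583, Pow(Add(-120, -322), -1))) = Mul(-411, Mul(583, Pow(-442, -1))) = Mul(-411, Mul(583, Rational(-1, 442))) = Mul(-411, Rational(-583, 442)) = Rational(239613, 442)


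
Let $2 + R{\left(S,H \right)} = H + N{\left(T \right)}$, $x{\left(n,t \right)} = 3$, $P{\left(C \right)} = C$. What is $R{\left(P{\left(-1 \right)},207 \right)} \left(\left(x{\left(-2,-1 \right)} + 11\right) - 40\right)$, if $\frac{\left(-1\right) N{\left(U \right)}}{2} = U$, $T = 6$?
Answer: $-5018$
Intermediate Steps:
$N{\left(U \right)} = - 2 U$
$R{\left(S,H \right)} = -14 + H$ ($R{\left(S,H \right)} = -2 + \left(H - 12\right) = -2 + \left(-12 + H\right) = -14 + H$)
$R{\left(P{\left(-1 \right)},207 \right)} \left(\left(x{\left(-2,-1 \right)} + 11\right) - 40\right) = \left(-14 + 207\right) \left(\left(3 + 11\right) - 40\right) = 193 \left(14 - 40\right) = 193 \left(-26\right) = -5018$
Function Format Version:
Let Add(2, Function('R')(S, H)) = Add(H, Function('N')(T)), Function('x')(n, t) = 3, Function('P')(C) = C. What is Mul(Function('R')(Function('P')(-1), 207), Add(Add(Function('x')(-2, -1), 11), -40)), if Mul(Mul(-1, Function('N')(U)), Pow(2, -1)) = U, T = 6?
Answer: -5018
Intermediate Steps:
Function('N')(U) = Mul(-2, U)
Function('R')(S, H) = Add(-14, H) (Function('R')(S, H) = Add(-2, Add(H, Mul(-2, 6))) = Add(-2, Add(H, -12)) = Add(-2, Add(-12, H)) = Add(-14, H))
Mul(Function('R')(Function('P')(-1), 207), Add(Add(Function('x')(-2, -1), 11), -40)) = Mul(Add(-14, 207), Add(Add(3, 11), -40)) = Mul(193, Add(14, -40)) = Mul(193, -26) = -5018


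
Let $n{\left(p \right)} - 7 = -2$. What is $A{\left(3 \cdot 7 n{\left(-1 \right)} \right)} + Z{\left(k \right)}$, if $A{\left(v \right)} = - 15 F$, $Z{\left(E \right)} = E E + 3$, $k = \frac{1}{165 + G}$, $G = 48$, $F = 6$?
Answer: $- \frac{3947102}{45369} \approx -87.0$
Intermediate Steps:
$n{\left(p \right)} = 5$ ($n{\left(p \right)} = 7 - 2 = 5$)
$k = \frac{1}{213}$ ($k = \frac{1}{165 + 48} = \frac{1}{213} \approx 0.0046948$)
$Z{\left(E \right)} = 3 + E^{2}$ ($Z{\left(E \right)} = E^{2} + 3 = 3 + E^{2}$)
$A{\left(v \right)} = -90$ ($A{\left(v \right)} = \left(-15\right) 6 = -90$)
$A{\left(3 \cdot 7 n{\left(-1 \right)} \right)} + Z{\left(k \right)} = -90 + \left(3 + \left(\frac{1}{213}\right)^{2}\right) = -90 + \left(3 + \frac{1}{45369}\right) = -90 + \frac{136108}{45369} = - \frac{3947102}{45369}$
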